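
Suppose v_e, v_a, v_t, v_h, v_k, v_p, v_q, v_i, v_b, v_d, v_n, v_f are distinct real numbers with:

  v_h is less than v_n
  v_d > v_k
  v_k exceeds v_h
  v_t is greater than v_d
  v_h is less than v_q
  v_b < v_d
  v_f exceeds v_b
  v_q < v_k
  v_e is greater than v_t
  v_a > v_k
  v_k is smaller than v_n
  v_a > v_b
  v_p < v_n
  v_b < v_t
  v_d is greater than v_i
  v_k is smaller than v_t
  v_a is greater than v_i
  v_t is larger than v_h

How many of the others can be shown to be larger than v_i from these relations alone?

From v_i the given relations immediately reach v_d, v_a.
From those, v_t — 3 in total.
From those, v_e — 4 in total.
Nothing else is reachable above v_i; 4 in all.

4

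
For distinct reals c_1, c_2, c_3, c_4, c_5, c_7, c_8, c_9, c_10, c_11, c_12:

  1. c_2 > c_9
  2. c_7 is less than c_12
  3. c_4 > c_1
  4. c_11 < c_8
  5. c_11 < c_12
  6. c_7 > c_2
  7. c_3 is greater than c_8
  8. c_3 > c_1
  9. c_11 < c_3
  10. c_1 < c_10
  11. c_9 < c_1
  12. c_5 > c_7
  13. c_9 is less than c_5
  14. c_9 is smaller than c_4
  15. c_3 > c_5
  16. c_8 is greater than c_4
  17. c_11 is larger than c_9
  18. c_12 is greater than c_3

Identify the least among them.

Chaining upward from c_9: directly above it, c_2, c_11, c_1, c_5, c_4; then c_7, c_8, c_10, c_3, c_12.
That covers every other element, and nothing is given below c_9, so c_9 is the least.

c_9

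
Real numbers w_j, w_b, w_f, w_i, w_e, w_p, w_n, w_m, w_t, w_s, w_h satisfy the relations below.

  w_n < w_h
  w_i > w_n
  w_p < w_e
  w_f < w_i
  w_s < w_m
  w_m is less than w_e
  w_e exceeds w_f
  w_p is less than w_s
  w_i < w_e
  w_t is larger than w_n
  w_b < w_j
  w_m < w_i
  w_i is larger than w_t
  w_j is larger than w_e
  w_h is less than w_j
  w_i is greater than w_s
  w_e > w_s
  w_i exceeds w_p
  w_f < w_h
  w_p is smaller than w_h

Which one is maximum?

w_j

w_f is not greatest since w_f < w_i; w_n is not greatest since w_n < w_t; w_p is not greatest since w_p < w_i; w_s is not greatest since w_s < w_m; w_h is not greatest since w_h < w_j; w_t is not greatest since w_t < w_i; w_b is not greatest since w_b < w_j; w_m is not greatest since w_m < w_e; w_i is not greatest since w_i < w_e; w_e is not greatest since w_e < w_j.
Only w_j has nothing above it, so w_j is the maximum.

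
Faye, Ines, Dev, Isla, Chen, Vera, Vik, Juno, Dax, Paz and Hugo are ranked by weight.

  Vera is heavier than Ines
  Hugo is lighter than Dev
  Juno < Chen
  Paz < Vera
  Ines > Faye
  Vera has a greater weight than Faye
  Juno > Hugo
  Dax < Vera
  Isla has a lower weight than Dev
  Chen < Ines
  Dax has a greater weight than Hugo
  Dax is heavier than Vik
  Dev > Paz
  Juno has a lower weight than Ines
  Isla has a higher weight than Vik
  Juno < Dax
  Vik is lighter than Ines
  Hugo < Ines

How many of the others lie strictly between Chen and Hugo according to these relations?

Chaining upward from Hugo reaches: Juno, Dax, Ines, Dev, Vera.
Chaining downward from Chen reaches: Juno.
Strictly between Hugo and Chen are those in both lists: Juno — 1 element.

1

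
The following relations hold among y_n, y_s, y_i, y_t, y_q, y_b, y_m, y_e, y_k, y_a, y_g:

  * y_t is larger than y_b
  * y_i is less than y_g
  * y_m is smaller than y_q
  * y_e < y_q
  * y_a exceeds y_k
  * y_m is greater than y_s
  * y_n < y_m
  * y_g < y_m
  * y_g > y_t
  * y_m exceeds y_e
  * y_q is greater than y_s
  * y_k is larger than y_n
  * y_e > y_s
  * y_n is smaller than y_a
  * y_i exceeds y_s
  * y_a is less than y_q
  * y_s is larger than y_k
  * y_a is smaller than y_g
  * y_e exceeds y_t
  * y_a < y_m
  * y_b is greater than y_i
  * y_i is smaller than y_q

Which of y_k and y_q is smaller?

y_k

Chaining the given relations: y_k < y_s < y_i < y_b < y_t < y_e < y_m < y_q.
So y_k < y_q; y_k is the smaller of the two.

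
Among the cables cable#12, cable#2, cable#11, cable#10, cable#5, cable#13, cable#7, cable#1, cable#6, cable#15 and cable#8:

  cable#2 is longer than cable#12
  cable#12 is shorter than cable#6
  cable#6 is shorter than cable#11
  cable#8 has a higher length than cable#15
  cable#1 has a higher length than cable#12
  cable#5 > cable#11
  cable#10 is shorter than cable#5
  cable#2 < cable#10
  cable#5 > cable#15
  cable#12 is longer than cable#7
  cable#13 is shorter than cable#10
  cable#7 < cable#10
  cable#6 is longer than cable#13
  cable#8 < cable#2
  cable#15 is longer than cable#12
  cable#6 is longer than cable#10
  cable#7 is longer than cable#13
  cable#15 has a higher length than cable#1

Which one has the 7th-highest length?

Chaining the given pairs: cable#13 < cable#7 < cable#12 < cable#1 < cable#15 < cable#8 < cable#2 < cable#10 < cable#6 < cable#11 < cable#5.
The 7th largest is cable#15.

cable#15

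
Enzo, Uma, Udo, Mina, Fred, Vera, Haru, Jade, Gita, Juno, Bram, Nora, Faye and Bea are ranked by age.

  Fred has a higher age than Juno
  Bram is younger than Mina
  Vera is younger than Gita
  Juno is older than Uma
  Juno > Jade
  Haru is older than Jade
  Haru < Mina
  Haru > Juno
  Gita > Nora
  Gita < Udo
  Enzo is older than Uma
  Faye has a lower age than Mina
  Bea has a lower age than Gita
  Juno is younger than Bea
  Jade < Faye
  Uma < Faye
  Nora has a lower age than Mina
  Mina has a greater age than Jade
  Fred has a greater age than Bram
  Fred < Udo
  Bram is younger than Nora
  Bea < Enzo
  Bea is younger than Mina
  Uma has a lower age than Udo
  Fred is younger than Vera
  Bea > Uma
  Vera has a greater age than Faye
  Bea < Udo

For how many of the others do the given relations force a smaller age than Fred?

The elements the relations force below Fred are Jade, Uma, Juno, Bram — no chain reaches any other.
That is 4.

4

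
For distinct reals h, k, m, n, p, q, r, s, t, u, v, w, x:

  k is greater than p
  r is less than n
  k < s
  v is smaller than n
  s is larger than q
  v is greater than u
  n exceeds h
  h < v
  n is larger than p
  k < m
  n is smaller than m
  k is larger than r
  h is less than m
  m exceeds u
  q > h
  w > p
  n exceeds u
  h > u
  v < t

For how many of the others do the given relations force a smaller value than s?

6

From s the given relations immediately reach q, k.
From those, p, h, r — 5 in total.
From those, u — 6 in total.
No other element is forced below s by the given relations, so the count is 6.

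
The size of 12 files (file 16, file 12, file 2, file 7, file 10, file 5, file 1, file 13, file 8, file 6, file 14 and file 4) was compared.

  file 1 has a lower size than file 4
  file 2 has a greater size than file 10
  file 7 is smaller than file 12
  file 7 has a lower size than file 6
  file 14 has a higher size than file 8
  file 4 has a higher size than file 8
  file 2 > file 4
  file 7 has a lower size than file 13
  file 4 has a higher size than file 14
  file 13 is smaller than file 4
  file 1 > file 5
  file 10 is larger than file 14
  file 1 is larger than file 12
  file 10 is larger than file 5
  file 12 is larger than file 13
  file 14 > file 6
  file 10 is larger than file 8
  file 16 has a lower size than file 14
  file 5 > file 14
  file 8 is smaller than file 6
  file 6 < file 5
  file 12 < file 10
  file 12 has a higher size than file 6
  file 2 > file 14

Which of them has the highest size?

file 7 is not greatest since file 7 < file 13; file 16 is not greatest since file 16 < file 14; file 13 is not greatest since file 13 < file 12; file 8 is not greatest since file 8 < file 6; file 6 is not greatest since file 6 < file 5; file 14 is not greatest since file 14 < file 10; file 5 is not greatest since file 5 < file 1; file 12 is not greatest since file 12 < file 10; file 1 is not greatest since file 1 < file 4; file 4 is not greatest since file 4 < file 2; file 10 is not greatest since file 10 < file 2.
Only file 2 has nothing above it, so file 2 is the highest size.

file 2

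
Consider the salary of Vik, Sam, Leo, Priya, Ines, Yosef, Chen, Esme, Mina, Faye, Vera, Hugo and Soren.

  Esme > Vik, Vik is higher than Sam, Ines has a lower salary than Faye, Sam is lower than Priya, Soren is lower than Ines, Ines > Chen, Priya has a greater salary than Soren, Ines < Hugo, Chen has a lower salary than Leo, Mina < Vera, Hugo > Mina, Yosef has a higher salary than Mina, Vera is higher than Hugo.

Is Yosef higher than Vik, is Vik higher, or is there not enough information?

undetermined

Following every chain through Vik: above Vik we get Esme; below Vik we get Sam.
Yosef is not reached, and no chain runs the other way from Yosef to Vik.
So the given relations leave the order of Vik and Yosef undetermined.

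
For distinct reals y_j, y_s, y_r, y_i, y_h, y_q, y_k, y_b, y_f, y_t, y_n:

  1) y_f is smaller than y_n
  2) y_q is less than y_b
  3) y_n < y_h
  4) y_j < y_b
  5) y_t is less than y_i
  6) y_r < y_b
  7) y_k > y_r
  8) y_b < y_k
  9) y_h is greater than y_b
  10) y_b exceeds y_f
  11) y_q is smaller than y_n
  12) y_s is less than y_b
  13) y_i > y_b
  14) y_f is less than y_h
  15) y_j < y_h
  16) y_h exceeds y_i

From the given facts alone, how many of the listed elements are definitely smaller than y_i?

7

Directly below y_i: y_t, y_b.
One step further: y_r, y_s, y_f, y_j, y_q (7 so far).
Nothing else is reachable below y_i; 7 in all.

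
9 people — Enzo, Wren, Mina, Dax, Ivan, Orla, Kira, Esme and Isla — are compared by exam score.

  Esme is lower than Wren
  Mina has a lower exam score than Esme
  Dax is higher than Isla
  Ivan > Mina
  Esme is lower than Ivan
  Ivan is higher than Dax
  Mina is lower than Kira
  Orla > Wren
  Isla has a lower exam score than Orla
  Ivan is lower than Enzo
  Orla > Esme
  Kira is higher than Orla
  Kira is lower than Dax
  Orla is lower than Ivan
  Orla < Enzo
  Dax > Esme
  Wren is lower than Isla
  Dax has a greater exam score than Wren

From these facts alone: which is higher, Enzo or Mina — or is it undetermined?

Following the relations from Mina: Mina < Esme < Wren < Isla < Orla < Kira < Dax < Ivan < Enzo.
So Enzo is higher.

Enzo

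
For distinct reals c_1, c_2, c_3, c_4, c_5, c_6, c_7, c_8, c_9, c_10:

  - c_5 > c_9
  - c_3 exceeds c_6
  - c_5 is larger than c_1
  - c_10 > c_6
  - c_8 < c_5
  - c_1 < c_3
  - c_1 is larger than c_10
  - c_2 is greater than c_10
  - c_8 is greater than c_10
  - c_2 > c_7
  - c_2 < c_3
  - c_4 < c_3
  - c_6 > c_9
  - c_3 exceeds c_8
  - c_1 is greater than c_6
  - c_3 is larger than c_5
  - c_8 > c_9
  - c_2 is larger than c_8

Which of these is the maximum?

c_3

Chaining downward from c_3: directly below it, c_4, c_6, c_1, c_8, c_5, c_2; then c_9, c_10, c_7.
That covers every other element, and nothing is given above c_3, so c_3 is the maximum.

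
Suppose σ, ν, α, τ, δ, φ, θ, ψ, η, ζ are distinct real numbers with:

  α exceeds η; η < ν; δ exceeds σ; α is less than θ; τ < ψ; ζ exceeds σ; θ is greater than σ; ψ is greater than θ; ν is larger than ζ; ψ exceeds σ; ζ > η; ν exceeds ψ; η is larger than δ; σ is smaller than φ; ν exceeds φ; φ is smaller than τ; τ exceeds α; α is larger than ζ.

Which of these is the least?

σ

δ is not least since σ < δ; η is not least since δ < η; φ is not least since σ < φ; ζ is not least since η < ζ; α is not least since ζ < α; τ is not least since α < τ; θ is not least since σ < θ; ψ is not least since τ < ψ; ν is not least since ζ < ν.
Only σ has nothing below it, so σ is the least.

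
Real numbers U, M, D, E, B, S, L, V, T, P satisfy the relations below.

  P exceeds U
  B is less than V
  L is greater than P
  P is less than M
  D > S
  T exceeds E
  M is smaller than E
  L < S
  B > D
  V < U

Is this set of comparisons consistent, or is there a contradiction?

inconsistent

Chaining the given relations yields L < S < D < B < V < U < P, so L < P. But one relation states P < L. These cannot both hold.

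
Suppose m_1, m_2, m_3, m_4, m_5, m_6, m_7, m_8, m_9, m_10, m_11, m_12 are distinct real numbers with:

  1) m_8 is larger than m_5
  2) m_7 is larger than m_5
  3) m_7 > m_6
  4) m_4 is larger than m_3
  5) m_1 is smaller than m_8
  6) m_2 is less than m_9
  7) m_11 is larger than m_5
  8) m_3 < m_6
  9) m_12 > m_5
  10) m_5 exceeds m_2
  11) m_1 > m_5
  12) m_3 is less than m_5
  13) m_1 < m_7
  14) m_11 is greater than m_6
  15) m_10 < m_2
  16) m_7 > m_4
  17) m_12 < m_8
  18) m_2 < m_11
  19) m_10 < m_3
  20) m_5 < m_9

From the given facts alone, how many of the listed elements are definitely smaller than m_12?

The elements the relations force below m_12 are m_10, m_3, m_2, m_5 — no chain reaches any other.
That is 4.

4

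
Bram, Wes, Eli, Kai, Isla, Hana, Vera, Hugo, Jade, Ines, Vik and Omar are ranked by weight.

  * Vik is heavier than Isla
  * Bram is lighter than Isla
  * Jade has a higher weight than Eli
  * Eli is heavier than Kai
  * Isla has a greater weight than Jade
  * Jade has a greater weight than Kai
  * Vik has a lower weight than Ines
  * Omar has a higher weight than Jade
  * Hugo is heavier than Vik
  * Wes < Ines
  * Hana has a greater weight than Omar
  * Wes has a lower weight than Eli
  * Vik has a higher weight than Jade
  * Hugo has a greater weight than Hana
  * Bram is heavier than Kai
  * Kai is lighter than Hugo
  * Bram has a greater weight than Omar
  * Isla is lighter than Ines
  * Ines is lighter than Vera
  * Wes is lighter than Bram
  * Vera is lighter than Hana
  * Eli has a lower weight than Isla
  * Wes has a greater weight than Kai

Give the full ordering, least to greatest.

Kai < Wes < Eli < Jade < Omar < Bram < Isla < Vik < Ines < Vera < Hana < Hugo

The consecutive links are each given: Kai < Wes; Wes < Eli; Eli < Jade; Jade < Omar; Omar < Bram; Bram < Isla; Isla < Vik; Vik < Ines; Ines < Vera; Vera < Hana; Hana < Hugo.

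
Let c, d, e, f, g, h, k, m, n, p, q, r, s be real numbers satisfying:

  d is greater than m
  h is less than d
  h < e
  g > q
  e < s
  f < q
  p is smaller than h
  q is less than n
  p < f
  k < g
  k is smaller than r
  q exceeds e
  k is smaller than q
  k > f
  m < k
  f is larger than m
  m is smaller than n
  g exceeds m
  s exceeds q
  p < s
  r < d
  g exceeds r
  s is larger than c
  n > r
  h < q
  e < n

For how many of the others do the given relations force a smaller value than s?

8

From s the given relations immediately reach p, e, q, c.
From those, f, h, k — 7 in total.
From those, m — 8 in total.
No other element is forced below s by the given relations, so the count is 8.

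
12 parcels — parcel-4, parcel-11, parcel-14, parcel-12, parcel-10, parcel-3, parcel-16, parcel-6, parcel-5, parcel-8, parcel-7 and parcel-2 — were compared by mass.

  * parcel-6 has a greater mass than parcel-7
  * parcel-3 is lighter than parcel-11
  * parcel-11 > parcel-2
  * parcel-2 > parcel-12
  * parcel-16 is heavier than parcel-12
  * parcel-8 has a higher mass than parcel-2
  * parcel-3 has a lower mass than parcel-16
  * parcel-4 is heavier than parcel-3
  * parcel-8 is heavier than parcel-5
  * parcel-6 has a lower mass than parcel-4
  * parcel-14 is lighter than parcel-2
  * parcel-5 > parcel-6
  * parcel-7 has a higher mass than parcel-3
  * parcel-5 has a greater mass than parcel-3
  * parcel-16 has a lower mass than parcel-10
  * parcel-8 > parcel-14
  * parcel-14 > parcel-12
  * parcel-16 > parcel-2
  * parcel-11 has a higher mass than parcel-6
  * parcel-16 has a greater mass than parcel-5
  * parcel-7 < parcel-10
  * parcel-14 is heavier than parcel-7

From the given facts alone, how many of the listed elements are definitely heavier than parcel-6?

6

The elements the relations force above parcel-6 are parcel-5, parcel-4, parcel-8, parcel-11, parcel-16, parcel-10 — no chain reaches any other.
That is 6.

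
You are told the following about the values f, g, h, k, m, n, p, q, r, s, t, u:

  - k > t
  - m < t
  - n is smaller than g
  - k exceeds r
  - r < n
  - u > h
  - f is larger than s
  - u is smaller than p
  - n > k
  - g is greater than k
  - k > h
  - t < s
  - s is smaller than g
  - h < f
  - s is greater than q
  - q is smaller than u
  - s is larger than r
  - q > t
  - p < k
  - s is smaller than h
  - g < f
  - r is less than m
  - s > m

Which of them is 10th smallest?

n

Chaining the given pairs: r < m < t < q < s < h < u < p < k < n < g < f.
The 10th smallest is n.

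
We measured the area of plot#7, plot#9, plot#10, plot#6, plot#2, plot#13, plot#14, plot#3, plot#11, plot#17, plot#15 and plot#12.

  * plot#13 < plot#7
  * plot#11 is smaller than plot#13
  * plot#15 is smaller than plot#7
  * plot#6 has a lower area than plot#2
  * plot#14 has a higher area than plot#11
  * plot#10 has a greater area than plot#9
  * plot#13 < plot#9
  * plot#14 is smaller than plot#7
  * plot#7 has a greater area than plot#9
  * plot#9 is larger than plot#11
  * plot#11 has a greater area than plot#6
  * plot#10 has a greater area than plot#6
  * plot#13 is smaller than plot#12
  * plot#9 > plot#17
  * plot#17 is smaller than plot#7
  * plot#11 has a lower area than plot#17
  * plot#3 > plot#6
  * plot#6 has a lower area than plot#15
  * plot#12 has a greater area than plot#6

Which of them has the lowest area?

plot#6

Chaining upward from plot#6: directly above it, plot#3, plot#11, plot#15, plot#2, plot#10, plot#12; then plot#13, plot#17, plot#9, plot#14, plot#7.
That covers every other element, and nothing is given below plot#6, so plot#6 is the lowest area.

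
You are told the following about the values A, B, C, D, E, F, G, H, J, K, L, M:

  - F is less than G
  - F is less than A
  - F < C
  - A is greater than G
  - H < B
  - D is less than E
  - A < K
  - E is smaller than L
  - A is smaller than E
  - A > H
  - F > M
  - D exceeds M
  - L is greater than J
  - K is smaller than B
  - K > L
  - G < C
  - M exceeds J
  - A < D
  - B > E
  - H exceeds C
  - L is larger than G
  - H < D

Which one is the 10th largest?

The consecutive relations fix a unique order: J < M < F < G < C < H < A < D < E < L < K < B.
The 10th largest is F.

F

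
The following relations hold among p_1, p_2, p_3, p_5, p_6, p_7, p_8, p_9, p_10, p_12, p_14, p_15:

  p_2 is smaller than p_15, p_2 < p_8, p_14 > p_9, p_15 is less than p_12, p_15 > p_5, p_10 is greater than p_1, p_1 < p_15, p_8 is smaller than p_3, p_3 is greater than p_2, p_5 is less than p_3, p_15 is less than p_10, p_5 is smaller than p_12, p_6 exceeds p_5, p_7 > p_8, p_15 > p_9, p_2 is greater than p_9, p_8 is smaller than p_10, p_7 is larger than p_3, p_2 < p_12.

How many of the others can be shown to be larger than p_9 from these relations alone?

From p_9 the given relations immediately reach p_2, p_15, p_14.
From those, p_8, p_3, p_10, p_12 — 7 in total.
From those, p_7 — 8 in total.
No other element is forced above p_9 by the given relations, so the count is 8.

8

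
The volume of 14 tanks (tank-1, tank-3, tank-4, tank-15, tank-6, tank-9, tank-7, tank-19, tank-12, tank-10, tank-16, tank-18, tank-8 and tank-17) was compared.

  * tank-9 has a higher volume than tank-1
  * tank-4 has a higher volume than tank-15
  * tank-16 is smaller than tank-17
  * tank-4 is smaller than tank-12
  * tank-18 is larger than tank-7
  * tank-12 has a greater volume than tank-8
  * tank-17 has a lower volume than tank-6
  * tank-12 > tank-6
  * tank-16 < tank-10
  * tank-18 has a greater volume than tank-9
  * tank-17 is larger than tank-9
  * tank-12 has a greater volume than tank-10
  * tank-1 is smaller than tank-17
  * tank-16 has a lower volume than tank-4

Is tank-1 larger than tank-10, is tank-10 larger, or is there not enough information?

Following every chain through tank-1: above tank-1 we get tank-9, tank-18, tank-17, tank-6, tank-12.
tank-10 is not reached, and no chain runs the other way from tank-10 to tank-1.
So the given relations leave the order of tank-1 and tank-10 undetermined.

undetermined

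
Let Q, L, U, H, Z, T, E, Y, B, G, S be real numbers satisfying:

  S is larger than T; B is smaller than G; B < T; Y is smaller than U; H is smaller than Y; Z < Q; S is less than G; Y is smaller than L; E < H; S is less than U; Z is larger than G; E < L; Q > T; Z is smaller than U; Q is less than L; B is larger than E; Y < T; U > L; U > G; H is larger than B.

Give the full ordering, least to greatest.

Each adjacent pair is fixed by a given relation: E < B; B < H; H < Y; Y < T; T < S; S < G; G < Z; Z < Q; Q < L; L < U. Chaining them end to end gives the full order.

E < B < H < Y < T < S < G < Z < Q < L < U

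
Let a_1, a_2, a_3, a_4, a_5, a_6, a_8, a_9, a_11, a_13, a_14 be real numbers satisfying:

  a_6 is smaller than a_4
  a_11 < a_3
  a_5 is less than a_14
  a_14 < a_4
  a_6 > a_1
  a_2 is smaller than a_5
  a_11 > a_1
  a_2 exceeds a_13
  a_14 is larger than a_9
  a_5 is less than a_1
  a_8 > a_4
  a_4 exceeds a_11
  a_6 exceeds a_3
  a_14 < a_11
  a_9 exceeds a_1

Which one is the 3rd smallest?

Chaining the given pairs: a_13 < a_2 < a_5 < a_1 < a_9 < a_14 < a_11 < a_3 < a_6 < a_4 < a_8.
The 3rd smallest is a_5.

a_5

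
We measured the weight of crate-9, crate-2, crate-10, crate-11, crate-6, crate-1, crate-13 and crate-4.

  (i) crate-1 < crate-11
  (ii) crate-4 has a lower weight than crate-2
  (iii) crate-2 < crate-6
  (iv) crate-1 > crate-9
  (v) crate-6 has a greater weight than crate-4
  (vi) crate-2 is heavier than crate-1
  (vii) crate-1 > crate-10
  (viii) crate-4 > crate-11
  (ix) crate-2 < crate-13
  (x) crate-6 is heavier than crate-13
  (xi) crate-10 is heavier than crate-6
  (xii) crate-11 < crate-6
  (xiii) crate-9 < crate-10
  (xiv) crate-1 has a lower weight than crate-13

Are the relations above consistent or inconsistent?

Chaining the given relations yields crate-1 < crate-11 < crate-4 < crate-2 < crate-13 < crate-6 < crate-10, so crate-1 < crate-10. But one relation states crate-10 < crate-1. These cannot both hold.

inconsistent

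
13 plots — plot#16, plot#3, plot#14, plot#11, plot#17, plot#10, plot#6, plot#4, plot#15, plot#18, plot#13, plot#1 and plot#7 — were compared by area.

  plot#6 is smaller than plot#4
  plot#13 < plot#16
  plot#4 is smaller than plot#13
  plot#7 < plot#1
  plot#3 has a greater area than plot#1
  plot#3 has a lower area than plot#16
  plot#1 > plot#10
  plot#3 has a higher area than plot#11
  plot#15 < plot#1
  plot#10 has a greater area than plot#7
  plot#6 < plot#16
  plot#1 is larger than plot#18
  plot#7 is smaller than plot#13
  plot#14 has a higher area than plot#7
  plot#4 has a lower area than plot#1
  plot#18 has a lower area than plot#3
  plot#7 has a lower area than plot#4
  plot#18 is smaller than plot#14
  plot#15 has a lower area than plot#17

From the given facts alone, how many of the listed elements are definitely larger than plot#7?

From plot#7 the given relations immediately reach plot#10, plot#4, plot#13, plot#1, plot#14.
From those, plot#3, plot#16 — 7 in total.
No other element is forced above plot#7 by the given relations, so the count is 7.

7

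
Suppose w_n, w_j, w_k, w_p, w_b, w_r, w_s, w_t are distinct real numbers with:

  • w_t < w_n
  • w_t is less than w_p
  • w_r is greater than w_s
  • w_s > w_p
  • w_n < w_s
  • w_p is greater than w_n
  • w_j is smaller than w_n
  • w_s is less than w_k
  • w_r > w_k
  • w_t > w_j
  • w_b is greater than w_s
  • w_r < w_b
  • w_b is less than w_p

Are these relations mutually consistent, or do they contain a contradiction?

inconsistent

Chaining the given relations yields w_s < w_k < w_r < w_b < w_p, so w_s < w_p. But one relation states w_p < w_s. These cannot both hold.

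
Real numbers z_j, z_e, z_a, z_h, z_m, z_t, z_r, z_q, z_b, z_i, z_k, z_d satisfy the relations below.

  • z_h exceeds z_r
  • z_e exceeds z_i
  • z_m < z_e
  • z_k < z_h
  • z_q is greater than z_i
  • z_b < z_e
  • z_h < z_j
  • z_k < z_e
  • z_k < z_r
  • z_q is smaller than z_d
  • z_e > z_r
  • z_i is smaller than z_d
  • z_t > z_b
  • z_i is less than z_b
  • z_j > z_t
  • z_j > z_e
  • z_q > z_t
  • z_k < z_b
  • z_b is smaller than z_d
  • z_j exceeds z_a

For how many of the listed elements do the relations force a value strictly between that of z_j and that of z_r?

The relations place z_r below z_j. An element lies strictly between them when it is forced above z_r and also forced below z_j.
Above z_r: {z_h, z_e}. Below z_j: {z_a, z_k, z_m, z_h, z_i, z_b, z_t, z_e}.
Intersection: {z_h, z_e} — 2.

2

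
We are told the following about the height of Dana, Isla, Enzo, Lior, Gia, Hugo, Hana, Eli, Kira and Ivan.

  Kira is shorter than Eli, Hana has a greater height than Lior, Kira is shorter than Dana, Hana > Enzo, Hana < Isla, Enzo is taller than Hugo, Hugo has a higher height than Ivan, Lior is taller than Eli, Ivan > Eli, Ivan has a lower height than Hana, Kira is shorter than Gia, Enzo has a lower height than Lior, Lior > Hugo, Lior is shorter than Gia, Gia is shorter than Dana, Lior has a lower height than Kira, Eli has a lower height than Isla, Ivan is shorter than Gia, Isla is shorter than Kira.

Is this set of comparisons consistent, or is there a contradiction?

Chaining the given relations yields Eli < Ivan < Hugo < Enzo < Lior < Hana < Isla < Kira, so Eli < Kira. But one relation states Kira < Eli. These cannot both hold.

inconsistent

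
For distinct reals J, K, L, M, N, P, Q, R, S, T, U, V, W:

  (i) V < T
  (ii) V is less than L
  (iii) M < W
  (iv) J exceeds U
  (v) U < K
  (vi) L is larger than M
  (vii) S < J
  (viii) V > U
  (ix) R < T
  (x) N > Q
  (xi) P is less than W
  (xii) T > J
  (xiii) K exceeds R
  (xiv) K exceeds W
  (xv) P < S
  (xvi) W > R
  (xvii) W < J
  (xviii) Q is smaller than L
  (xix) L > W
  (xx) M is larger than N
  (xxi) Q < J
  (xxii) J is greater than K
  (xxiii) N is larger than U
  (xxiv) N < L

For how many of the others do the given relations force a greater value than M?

5

Directly above M: W, L.
One step further: K, J (4 so far).
One step further: T (5 so far).
No other element is forced above M by the given relations, so the count is 5.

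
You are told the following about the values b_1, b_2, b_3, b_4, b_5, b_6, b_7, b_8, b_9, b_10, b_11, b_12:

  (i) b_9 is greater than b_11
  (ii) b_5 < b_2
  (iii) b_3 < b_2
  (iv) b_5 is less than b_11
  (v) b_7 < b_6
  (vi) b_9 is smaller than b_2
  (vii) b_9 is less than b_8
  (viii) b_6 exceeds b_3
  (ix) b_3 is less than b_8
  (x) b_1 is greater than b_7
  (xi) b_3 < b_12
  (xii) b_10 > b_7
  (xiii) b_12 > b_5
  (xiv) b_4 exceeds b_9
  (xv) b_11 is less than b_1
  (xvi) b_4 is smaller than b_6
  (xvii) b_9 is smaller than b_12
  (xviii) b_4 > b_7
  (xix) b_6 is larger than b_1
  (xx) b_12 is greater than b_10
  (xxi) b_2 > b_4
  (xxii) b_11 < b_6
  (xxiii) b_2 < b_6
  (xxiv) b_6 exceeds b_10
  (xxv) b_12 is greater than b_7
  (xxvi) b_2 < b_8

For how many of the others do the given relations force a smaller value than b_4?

4

The elements the relations force below b_4 are b_5, b_11, b_9, b_7 — no chain reaches any other.
That is 4.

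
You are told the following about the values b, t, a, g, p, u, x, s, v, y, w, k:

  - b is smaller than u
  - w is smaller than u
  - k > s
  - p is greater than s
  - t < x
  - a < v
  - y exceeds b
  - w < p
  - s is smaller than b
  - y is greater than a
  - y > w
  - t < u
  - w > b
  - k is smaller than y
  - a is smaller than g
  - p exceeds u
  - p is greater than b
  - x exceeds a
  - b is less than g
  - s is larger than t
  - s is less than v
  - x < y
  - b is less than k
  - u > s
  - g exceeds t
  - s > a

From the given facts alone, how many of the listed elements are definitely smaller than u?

Directly below u: t, s, b, w.
One step further: a (5 so far).
No other element is forced below u by the given relations, so the count is 5.

5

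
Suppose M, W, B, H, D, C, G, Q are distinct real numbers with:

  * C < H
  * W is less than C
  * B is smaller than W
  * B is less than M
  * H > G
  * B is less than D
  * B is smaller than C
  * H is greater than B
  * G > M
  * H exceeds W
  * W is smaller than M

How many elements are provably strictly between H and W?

The relations place W below H. An element lies strictly between them when it is forced above W and also forced below H.
Above W: {M, G, C}. Below H: {B, M, G, C}.
Intersection: {M, G, C} — 3.

3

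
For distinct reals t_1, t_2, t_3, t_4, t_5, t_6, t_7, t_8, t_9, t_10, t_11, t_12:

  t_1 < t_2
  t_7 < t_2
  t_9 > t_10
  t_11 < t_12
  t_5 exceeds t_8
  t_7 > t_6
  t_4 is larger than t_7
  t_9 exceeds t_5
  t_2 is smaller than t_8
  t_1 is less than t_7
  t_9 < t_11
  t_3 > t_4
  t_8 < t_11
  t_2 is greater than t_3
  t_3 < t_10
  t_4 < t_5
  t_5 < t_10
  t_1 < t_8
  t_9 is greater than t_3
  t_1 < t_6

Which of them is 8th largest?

Piecing the relations together gives one ordering: t_1 < t_6 < t_7 < t_4 < t_3 < t_2 < t_8 < t_5 < t_10 < t_9 < t_11 < t_12.
Counting 8 from the largest end gives t_3.

t_3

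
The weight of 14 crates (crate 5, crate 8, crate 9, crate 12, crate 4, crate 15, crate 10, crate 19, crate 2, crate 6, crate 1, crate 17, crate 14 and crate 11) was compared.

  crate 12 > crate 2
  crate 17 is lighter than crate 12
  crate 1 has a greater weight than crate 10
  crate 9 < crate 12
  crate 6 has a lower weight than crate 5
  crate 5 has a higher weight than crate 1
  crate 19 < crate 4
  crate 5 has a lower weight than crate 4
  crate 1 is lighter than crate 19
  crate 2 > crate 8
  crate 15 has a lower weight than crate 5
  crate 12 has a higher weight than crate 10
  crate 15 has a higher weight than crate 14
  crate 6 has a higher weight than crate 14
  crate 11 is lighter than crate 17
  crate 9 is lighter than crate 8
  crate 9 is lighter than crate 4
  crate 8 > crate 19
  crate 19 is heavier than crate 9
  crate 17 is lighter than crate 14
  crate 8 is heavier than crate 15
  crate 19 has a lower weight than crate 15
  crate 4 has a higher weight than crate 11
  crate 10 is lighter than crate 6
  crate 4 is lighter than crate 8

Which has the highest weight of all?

crate 12

crate 10 is not greatest since crate 10 < crate 1; crate 9 is not greatest since crate 9 < crate 8; crate 11 is not greatest since crate 11 < crate 4; crate 17 is not greatest since crate 17 < crate 14; crate 14 is not greatest since crate 14 < crate 6; crate 1 is not greatest since crate 1 < crate 19; crate 6 is not greatest since crate 6 < crate 5; crate 19 is not greatest since crate 19 < crate 4; crate 15 is not greatest since crate 15 < crate 5; crate 5 is not greatest since crate 5 < crate 4; crate 4 is not greatest since crate 4 < crate 8; crate 8 is not greatest since crate 8 < crate 2; crate 2 is not greatest since crate 2 < crate 12.
Only crate 12 has nothing above it, so crate 12 is the highest weight.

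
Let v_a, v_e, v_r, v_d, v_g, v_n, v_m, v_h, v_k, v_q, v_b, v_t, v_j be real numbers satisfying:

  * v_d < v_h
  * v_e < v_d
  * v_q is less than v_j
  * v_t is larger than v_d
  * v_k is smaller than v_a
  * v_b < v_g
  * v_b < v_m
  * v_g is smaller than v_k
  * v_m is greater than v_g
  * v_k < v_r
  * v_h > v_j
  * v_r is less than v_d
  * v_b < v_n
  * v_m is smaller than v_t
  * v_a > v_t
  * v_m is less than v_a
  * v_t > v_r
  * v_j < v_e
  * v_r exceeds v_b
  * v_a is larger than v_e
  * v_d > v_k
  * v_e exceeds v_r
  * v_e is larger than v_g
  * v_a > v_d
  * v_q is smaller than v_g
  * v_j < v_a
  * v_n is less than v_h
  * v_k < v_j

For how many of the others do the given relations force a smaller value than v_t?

9

The elements the relations force below v_t are v_b, v_q, v_g, v_k, v_m, v_r, v_j, v_e, v_d — no chain reaches any other.
That is 9.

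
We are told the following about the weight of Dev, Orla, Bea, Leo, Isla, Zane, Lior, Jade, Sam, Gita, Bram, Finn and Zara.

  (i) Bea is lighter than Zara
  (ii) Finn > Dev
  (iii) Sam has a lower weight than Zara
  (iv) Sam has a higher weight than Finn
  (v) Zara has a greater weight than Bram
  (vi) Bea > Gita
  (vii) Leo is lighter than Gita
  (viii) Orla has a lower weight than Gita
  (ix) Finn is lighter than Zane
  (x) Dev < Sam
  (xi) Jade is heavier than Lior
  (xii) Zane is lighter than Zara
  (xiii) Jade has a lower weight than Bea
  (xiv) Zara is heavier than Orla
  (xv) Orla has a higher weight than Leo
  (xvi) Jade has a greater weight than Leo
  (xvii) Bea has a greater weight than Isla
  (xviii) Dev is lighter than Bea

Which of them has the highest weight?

Chaining downward from Zara: directly below it, Zane, Orla, Sam, Bram, Bea; then Isla, Leo, Dev, Finn, Gita, Jade; then Lior.
That covers every other element, and nothing is given above Zara, so Zara is the highest weight.

Zara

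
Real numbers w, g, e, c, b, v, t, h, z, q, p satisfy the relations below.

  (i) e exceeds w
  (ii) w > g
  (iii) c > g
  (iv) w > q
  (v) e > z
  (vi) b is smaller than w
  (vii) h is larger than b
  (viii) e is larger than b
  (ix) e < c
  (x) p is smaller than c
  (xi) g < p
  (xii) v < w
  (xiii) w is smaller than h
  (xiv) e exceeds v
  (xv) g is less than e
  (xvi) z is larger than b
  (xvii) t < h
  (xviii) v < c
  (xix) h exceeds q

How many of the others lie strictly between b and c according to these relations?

Chaining upward from b reaches: z, w, e, h.
Chaining downward from c reaches: q, v, g, z, w, e, p.
Strictly between b and c are those in both lists: z, w, e — 3 elements.

3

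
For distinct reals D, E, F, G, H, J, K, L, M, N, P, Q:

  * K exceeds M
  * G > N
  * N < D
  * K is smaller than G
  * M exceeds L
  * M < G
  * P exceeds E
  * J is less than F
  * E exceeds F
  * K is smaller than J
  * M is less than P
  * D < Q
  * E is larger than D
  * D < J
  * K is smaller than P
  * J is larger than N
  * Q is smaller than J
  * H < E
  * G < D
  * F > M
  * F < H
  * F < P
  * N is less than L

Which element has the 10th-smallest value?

H

Chaining the given pairs: N < L < M < K < G < D < Q < J < F < H < E < P.
Counting 10 from the smallest end gives H.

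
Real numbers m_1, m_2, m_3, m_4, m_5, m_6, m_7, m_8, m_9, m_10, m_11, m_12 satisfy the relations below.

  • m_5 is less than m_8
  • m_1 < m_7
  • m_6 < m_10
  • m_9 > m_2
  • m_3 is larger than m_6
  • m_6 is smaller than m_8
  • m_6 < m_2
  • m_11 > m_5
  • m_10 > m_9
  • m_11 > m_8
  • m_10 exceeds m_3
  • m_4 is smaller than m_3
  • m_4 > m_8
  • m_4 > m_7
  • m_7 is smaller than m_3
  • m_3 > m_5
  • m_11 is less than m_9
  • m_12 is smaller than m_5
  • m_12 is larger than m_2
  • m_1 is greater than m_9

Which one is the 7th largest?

m_11

The consecutive relations fix a unique order: m_6 < m_2 < m_12 < m_5 < m_8 < m_11 < m_9 < m_1 < m_7 < m_4 < m_3 < m_10.
Counting 7 from the largest end gives m_11.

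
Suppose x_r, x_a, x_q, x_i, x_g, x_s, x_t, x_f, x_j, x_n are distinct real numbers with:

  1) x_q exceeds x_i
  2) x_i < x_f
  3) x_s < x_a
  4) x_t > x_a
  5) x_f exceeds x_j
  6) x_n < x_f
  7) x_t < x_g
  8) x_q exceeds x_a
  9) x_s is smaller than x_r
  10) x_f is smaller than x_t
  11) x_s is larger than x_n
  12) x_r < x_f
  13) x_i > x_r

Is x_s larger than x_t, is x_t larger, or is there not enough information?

x_s < x_r and x_r < x_i give x_s < x_i.
Then x_i < x_f extends the chain to x_f.
With x_f < x_t: x_s < x_r < x_i < x_f < x_t.
So x_t is larger.

x_t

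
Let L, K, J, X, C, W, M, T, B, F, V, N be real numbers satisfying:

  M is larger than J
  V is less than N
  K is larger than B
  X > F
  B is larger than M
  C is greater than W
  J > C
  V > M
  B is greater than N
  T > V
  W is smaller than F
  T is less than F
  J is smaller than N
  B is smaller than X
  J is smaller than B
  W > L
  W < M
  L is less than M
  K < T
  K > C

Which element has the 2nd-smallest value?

W

Chaining the given pairs: L < W < C < J < M < V < N < B < K < T < F < X.
Counting 2 from the smallest end gives W.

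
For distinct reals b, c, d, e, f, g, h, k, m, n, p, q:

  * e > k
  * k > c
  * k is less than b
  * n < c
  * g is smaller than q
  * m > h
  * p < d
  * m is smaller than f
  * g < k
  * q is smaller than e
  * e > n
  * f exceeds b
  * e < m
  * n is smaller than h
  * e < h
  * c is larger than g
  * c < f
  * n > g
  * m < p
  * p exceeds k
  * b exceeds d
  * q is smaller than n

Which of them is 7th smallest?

Piecing the relations together gives one ordering: g < q < n < c < k < e < h < m < p < d < b < f.
Counting 7 from the smallest end gives h.

h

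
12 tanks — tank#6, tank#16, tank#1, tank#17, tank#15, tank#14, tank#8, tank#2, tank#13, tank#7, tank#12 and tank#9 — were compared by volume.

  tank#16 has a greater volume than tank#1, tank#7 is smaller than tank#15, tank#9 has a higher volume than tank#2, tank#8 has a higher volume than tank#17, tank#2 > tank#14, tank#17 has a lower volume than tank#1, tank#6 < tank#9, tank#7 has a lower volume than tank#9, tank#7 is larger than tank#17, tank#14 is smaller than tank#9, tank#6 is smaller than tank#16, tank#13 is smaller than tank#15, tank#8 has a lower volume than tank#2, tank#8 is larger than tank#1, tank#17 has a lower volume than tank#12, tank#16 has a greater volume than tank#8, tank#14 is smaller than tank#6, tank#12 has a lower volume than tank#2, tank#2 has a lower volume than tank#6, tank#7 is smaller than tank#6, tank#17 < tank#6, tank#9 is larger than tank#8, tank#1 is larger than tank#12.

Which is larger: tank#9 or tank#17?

tank#17 < tank#12 and tank#12 < tank#1 give tank#17 < tank#1.
With tank#1 < tank#8: tank#17 < tank#12 < tank#1 < tank#8.
With tank#8 < tank#2: tank#17 < tank#12 < tank#1 < tank#8 < tank#2.
Then tank#2 < tank#6 extends the chain to tank#6.
Then tank#6 < tank#9 extends the chain to tank#9.
So tank#17 < tank#9; tank#9 is the larger of the two.

tank#9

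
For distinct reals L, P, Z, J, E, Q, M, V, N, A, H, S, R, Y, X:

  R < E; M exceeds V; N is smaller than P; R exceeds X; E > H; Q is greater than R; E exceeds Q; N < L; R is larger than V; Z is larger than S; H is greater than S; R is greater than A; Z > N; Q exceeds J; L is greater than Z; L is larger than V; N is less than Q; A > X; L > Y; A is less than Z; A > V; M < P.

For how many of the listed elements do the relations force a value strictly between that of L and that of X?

2

Chaining upward from X reaches: A, Z, R, Q, E.
Chaining downward from L reaches: V, N, S, Y, A, Z.
Strictly between X and L are those in both lists: A, Z — 2 elements.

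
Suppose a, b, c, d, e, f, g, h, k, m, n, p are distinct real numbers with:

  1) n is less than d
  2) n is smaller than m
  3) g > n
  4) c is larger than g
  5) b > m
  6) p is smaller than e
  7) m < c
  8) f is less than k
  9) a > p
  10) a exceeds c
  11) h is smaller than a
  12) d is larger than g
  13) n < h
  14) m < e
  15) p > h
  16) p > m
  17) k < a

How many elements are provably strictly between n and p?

Chaining upward from n reaches: h, m, g, b, d, c, a, e.
Chaining downward from p reaches: h, m.
Strictly between n and p are those in both lists: h, m — 2 elements.

2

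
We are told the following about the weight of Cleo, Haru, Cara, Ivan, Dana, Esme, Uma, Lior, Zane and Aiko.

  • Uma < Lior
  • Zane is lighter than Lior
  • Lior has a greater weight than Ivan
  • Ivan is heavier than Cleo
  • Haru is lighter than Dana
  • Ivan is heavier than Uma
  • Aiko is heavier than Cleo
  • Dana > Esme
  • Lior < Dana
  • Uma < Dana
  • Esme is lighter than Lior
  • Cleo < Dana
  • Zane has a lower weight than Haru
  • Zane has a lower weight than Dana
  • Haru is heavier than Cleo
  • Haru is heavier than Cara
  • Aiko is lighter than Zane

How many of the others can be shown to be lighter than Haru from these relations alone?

From Haru the given relations immediately reach Cara, Cleo, Zane.
From those, Aiko — 4 in total.
Nothing else is reachable below Haru; 4 in all.

4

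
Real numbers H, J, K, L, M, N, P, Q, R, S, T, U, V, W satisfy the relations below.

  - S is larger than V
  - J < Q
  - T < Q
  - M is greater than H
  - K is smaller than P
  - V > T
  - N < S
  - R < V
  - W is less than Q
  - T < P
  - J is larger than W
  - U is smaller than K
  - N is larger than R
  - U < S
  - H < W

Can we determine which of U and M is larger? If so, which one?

undetermined

Following every chain through U: above U we get K, P, S.
M is not reached, and no chain runs the other way from M to U.
So the given relations leave the order of U and M undetermined.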